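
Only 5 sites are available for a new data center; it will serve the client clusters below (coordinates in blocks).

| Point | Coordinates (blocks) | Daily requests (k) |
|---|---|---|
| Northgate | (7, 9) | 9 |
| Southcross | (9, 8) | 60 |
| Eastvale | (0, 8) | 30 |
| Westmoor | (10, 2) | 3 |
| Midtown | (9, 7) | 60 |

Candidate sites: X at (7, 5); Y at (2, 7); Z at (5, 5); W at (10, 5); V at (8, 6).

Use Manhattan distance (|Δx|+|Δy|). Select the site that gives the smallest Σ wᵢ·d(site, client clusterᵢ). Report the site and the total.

V, total 654 blocks

Total weighted distance at each candidate:
  X (7, 5): total = 894
  Y (2, 7): total = 1092
  Z (5, 5): total = 1098
  W (10, 5): total = 882
  V (8, 6): total = 654
Minimum is at V with total 654 blocks.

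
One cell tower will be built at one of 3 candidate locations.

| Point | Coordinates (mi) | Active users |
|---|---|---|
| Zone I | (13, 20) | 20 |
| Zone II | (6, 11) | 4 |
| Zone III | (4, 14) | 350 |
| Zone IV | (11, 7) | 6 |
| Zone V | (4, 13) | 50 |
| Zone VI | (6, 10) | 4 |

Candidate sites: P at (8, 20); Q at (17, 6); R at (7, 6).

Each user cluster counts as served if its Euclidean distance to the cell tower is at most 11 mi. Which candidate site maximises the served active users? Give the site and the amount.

Coverage radius r = 11 mi; a point is covered iff (Δx)²+(Δy)² ≤ 11² = 121.
  P (8, 20): covers {Zone I, Zone II, Zone III, Zone V, Zone VI} → 428
  Q (17, 6): covers {Zone IV} → 6
  R (7, 6): covers {Zone II, Zone III, Zone IV, Zone V, Zone VI} → 414
Maximum coverage at P: 428 active users.

P, covering 428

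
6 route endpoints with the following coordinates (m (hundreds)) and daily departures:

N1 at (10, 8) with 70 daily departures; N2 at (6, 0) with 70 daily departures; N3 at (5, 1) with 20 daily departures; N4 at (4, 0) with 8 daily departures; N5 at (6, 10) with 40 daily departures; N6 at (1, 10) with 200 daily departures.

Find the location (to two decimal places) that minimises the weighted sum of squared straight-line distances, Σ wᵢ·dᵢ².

(4.15, 7.30)

The minimiser of Σwᵢ‖p−pᵢ‖² is the weighted centroid p* = (Σwᵢpᵢ)/(Σwᵢ).
Σwᵢ = 408.
Σwᵢxᵢ = 70·10 + 70·6 + 20·5 + 8·4 + 40·6 + 200·1 = 1692.
Σwᵢyᵢ = 70·8 + 70·0 + 20·1 + 8·0 + 40·10 + 200·10 = 2980.
x* = 1692/408 = 4.15, y* = 2980/408 = 7.30.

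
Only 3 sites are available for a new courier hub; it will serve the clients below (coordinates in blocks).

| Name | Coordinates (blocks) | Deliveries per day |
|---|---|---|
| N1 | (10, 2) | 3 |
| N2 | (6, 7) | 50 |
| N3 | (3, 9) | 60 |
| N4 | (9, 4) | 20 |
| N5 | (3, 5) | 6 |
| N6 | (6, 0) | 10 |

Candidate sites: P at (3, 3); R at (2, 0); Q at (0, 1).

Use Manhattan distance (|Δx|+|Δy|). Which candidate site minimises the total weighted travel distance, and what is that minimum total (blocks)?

Total weighted distance at each candidate:
  P (3, 3): total = 946
  R (2, 0): total = 1476
  Q (0, 1): total = 1645
Minimum is at P with total 946 blocks.

P, total 946 blocks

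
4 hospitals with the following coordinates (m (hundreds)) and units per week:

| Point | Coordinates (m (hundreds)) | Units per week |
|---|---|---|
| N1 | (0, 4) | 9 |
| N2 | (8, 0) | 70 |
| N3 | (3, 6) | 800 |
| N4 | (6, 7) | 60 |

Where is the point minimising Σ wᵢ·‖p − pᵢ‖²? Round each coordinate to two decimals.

(3.54, 5.60)

The minimiser of Σwᵢ‖p−pᵢ‖² is the weighted centroid p* = (Σwᵢpᵢ)/(Σwᵢ).
Σwᵢ = 939.
Σwᵢxᵢ = 9·0 + 70·8 + 800·3 + 60·6 = 3320.
Σwᵢyᵢ = 9·4 + 70·0 + 800·6 + 60·7 = 5256.
x* = 3320/939 = 3.54, y* = 5256/939 = 5.60.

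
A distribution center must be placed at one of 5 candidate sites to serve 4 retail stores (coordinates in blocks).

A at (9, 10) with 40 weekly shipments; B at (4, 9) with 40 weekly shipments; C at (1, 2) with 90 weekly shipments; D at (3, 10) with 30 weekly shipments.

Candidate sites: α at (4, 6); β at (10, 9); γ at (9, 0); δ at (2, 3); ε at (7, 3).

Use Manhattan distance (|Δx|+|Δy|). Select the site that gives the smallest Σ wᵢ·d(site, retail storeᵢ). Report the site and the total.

Total weighted distance at each candidate:
  α (4, 6): total = 1260
  β (10, 9): total = 2000
  γ (9, 0): total = 2340
  δ (2, 3): total = 1300
  ε (7, 3): total = 1680
Minimum is at α with total 1260 blocks.

α, total 1260 blocks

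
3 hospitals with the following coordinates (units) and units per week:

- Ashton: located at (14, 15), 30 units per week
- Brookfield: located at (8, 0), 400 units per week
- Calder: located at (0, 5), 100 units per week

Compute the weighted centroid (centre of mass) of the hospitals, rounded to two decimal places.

The minimiser of Σwᵢ‖p−pᵢ‖² is the weighted centroid p* = (Σwᵢpᵢ)/(Σwᵢ).
Σwᵢ = 530.
Σwᵢxᵢ = 30·14 + 400·8 + 100·0 = 3620.
Σwᵢyᵢ = 30·15 + 400·0 + 100·5 = 950.
x* = 3620/530 = 6.83, y* = 950/530 = 1.79.

(6.83, 1.79)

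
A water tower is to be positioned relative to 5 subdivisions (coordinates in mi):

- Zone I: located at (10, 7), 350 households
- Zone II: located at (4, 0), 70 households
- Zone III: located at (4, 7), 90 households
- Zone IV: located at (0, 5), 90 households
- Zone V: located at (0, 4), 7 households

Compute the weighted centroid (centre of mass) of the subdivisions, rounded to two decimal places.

(6.82, 5.86)

The minimiser of Σwᵢ‖p−pᵢ‖² is the weighted centroid p* = (Σwᵢpᵢ)/(Σwᵢ).
Σwᵢ = 607.
Σwᵢxᵢ = 350·10 + 70·4 + 90·4 + 90·0 + 7·0 = 4140.
Σwᵢyᵢ = 350·7 + 70·0 + 90·7 + 90·5 + 7·4 = 3558.
x* = 4140/607 = 6.82, y* = 3558/607 = 5.86.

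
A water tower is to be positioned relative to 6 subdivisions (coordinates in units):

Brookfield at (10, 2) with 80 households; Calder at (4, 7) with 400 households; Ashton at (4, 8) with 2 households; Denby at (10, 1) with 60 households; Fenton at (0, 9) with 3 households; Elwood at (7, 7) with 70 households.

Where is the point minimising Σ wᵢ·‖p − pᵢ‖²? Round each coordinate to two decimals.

The minimiser of Σwᵢ‖p−pᵢ‖² is the weighted centroid p* = (Σwᵢpᵢ)/(Σwᵢ).
Σwᵢ = 615.
Σwᵢxᵢ = 80·10 + 400·4 + 2·4 + 60·10 + 3·0 + 70·7 = 3498.
Σwᵢyᵢ = 80·2 + 400·7 + 2·8 + 60·1 + 3·9 + 70·7 = 3553.
x* = 3498/615 = 5.69, y* = 3553/615 = 5.78.

(5.69, 5.78)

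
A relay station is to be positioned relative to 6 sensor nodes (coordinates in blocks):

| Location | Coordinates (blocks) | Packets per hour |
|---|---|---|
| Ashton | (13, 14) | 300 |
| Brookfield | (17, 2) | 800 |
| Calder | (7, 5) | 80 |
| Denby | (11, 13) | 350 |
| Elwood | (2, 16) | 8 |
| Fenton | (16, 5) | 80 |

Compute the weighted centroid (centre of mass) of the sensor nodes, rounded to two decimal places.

(14.34, 6.97)

The minimiser of Σwᵢ‖p−pᵢ‖² is the weighted centroid p* = (Σwᵢpᵢ)/(Σwᵢ).
Σwᵢ = 1618.
Σwᵢxᵢ = 300·13 + 800·17 + 80·7 + 350·11 + 8·2 + 80·16 = 23206.
Σwᵢyᵢ = 300·14 + 800·2 + 80·5 + 350·13 + 8·16 + 80·5 = 11278.
x* = 23206/1618 = 14.34, y* = 11278/1618 = 6.97.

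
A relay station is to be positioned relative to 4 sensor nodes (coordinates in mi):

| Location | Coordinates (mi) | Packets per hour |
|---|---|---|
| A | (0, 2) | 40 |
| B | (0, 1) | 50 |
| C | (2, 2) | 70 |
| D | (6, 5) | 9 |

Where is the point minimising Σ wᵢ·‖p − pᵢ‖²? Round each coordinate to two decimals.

The minimiser of Σwᵢ‖p−pᵢ‖² is the weighted centroid p* = (Σwᵢpᵢ)/(Σwᵢ).
Σwᵢ = 169.
Σwᵢxᵢ = 40·0 + 50·0 + 70·2 + 9·6 = 194.
Σwᵢyᵢ = 40·2 + 50·1 + 70·2 + 9·5 = 315.
x* = 194/169 = 1.15, y* = 315/169 = 1.86.

(1.15, 1.86)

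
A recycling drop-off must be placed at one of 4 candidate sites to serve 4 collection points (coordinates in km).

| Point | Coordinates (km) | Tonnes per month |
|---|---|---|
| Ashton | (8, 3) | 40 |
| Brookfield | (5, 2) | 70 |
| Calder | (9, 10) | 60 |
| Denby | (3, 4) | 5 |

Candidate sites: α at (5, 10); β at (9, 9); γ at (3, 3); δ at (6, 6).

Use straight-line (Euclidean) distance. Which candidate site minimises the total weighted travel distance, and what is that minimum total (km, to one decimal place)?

Total weighted distance at each candidate:
  α (5, 10): total = 1136.3
  β (9, 9): total = 906.7
  γ (3, 3): total = 914.7
  δ (6, 6): total = 750.9
Minimum is at δ with total 750.9 km.

δ, total 750.9 km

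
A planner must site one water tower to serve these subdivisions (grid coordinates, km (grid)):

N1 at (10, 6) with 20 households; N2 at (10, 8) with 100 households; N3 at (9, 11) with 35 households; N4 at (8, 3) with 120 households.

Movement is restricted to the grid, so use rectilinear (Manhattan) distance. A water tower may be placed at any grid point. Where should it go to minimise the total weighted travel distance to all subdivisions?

(9, 6)

Manhattan distance separates: Σwᵢ(|x−xᵢ|+|y−yᵢ|) = Σwᵢ|x−xᵢ| + Σwᵢ|y−yᵢ|, so x and y are optimised independently as 1-D weighted medians.
Total weight W = 275; half = 137.5.
x-coordinate, sorted with cumulative weight:
  x=8 (N4, w=120) cum 120
  x=9 (N3, w=35) cum 155  ← median
  x=10 (N1, w=20) cum 175
  x=10 (N2, w=100) cum 275
⇒ x* = 9
y-coordinate, sorted with cumulative weight:
  y=3 (N4, w=120) cum 120
  y=6 (N1, w=20) cum 140  ← median
  y=8 (N2, w=100) cum 240
  y=11 (N3, w=35) cum 275
⇒ y* = 6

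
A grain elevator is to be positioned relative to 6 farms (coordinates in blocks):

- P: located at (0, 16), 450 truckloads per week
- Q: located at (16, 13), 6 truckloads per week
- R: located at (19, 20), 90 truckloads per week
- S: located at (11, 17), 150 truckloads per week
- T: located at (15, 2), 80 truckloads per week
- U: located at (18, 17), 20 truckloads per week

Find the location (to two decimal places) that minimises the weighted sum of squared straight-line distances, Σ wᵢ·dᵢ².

The minimiser of Σwᵢ‖p−pᵢ‖² is the weighted centroid p* = (Σwᵢpᵢ)/(Σwᵢ).
Σwᵢ = 796.
Σwᵢxᵢ = 450·0 + 6·16 + 90·19 + 150·11 + 80·15 + 20·18 = 5016.
Σwᵢyᵢ = 450·16 + 6·13 + 90·20 + 150·17 + 80·2 + 20·17 = 12128.
x* = 5016/796 = 6.30, y* = 12128/796 = 15.24.

(6.30, 15.24)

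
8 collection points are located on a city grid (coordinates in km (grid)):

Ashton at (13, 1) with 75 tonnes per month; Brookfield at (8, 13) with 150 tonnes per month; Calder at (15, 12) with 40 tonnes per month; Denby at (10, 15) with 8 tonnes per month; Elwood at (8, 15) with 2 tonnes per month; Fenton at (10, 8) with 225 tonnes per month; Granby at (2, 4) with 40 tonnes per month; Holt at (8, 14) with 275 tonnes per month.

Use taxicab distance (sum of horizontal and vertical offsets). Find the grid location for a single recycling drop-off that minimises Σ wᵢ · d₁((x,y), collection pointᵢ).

(8, 13)

Manhattan distance separates: Σwᵢ(|x−xᵢ|+|y−yᵢ|) = Σwᵢ|x−xᵢ| + Σwᵢ|y−yᵢ|, so x and y are optimised independently as 1-D weighted medians.
Total weight W = 815; half = 407.5.
x-coordinate, sorted with cumulative weight:
  x=2 (Granby, w=40) cum 40
  x=8 (Brookfield, w=150) cum 190
  x=8 (Elwood, w=2) cum 192
  x=8 (Holt, w=275) cum 467  ← median
  x=10 (Denby, w=8) cum 475
  x=10 (Fenton, w=225) cum 700
  x=13 (Ashton, w=75) cum 775
  x=15 (Calder, w=40) cum 815
⇒ x* = 8
y-coordinate, sorted with cumulative weight:
  y=1 (Ashton, w=75) cum 75
  y=4 (Granby, w=40) cum 115
  y=8 (Fenton, w=225) cum 340
  y=12 (Calder, w=40) cum 380
  y=13 (Brookfield, w=150) cum 530  ← median
  y=14 (Holt, w=275) cum 805
  y=15 (Denby, w=8) cum 813
  y=15 (Elwood, w=2) cum 815
⇒ y* = 13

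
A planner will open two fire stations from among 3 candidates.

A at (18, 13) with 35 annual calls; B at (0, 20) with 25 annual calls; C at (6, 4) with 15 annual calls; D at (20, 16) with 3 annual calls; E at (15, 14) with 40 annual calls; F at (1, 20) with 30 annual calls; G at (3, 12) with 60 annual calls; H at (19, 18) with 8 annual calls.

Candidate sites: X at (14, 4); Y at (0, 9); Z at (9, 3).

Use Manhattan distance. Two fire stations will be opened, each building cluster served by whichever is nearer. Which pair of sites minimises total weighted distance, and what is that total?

{X, Y}, total 2216

Evaluate every pair (each demand assigned to the nearer of the two):
  {X, Y}: total = 2216
  {Y, Z}: total = 2672
  {X, Z}: total = 3461
Best pair: {X, Y} with total 2216.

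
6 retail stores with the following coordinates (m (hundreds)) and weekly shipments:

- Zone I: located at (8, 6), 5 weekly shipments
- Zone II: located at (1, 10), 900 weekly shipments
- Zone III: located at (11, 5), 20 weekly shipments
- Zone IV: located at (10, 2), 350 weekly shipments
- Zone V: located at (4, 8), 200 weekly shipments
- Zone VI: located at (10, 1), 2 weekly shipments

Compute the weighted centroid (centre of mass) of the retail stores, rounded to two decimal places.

The minimiser of Σwᵢ‖p−pᵢ‖² is the weighted centroid p* = (Σwᵢpᵢ)/(Σwᵢ).
Σwᵢ = 1477.
Σwᵢxᵢ = 5·8 + 900·1 + 20·11 + 350·10 + 200·4 + 2·10 = 5480.
Σwᵢyᵢ = 5·6 + 900·10 + 20·5 + 350·2 + 200·8 + 2·1 = 11432.
x* = 5480/1477 = 3.71, y* = 11432/1477 = 7.74.

(3.71, 7.74)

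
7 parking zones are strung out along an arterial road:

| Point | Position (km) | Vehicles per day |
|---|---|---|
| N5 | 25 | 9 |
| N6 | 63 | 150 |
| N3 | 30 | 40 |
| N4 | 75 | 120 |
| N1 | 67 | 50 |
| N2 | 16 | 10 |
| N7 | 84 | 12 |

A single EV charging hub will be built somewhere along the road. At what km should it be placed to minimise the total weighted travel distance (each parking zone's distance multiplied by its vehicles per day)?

For a sum of weighted absolute distances on a line, the optimum is the weighted median (not the mean). Total weight W = 391; half-weight = 195.5.
Sort by position and accumulate weight:
  km 16 (N2, w=10) → cum 10
  km 25 (N5, w=9) → cum 19
  km 30 (N3, w=40) → cum 59
  km 63 (N6, w=150) → cum 209  ≥ 195.5 → median here
  km 67 (N1, w=50) → cum 259
  km 75 (N4, w=120) → cum 379
  km 84 (N7, w=12) → cum 391
Optimal location: km 63.

x = 63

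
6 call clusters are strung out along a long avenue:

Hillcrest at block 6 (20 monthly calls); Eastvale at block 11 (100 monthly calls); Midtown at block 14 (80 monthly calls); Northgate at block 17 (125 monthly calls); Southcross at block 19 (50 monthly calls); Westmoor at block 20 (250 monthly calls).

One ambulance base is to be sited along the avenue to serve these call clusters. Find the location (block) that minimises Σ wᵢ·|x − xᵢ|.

For a sum of weighted absolute distances on a line, the optimum is the weighted median (not the mean). Total weight W = 625; half-weight = 312.5.
Sort by position and accumulate weight:
  block 6 (Hillcrest, w=20) → cum 20
  block 11 (Eastvale, w=100) → cum 120
  block 14 (Midtown, w=80) → cum 200
  block 17 (Northgate, w=125) → cum 325  ≥ 312.5 → median here
  block 19 (Southcross, w=50) → cum 375
  block 20 (Westmoor, w=250) → cum 625
Optimal location: block 17.

x = 17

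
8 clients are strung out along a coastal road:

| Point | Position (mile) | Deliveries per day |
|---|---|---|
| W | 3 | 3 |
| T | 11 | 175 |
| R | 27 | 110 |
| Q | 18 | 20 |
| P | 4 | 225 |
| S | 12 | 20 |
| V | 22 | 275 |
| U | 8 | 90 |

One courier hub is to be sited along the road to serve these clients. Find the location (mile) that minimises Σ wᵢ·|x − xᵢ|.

x = 11

For a sum of weighted absolute distances on a line, the optimum is the weighted median (not the mean). Total weight W = 918; half-weight = 459.
Sort by position and accumulate weight:
  mile 3 (W, w=3) → cum 3
  mile 4 (P, w=225) → cum 228
  mile 8 (U, w=90) → cum 318
  mile 11 (T, w=175) → cum 493  ≥ 459 → median here
  mile 12 (S, w=20) → cum 513
  mile 18 (Q, w=20) → cum 533
  mile 22 (V, w=275) → cum 808
  mile 27 (R, w=110) → cum 918
Optimal location: mile 11.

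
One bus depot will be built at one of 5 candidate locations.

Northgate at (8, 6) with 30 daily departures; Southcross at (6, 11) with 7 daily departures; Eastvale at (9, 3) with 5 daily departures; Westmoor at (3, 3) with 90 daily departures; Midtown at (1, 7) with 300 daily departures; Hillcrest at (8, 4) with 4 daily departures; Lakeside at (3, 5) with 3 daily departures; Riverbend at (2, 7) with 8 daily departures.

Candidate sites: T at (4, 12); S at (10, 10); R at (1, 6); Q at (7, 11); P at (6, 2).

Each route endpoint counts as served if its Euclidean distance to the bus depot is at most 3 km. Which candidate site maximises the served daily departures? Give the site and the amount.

Coverage radius r = 3 km; a point is covered iff (Δx)²+(Δy)² ≤ 3² = 9.
  T (4, 12): covers {Southcross} → 7
  S (10, 10): covers {none} → 0
  R (1, 6): covers {Midtown, Lakeside, Riverbend} → 311
  Q (7, 11): covers {Southcross} → 7
  P (6, 2): covers {Hillcrest} → 4
Maximum coverage at R: 311 daily departures.

R, covering 311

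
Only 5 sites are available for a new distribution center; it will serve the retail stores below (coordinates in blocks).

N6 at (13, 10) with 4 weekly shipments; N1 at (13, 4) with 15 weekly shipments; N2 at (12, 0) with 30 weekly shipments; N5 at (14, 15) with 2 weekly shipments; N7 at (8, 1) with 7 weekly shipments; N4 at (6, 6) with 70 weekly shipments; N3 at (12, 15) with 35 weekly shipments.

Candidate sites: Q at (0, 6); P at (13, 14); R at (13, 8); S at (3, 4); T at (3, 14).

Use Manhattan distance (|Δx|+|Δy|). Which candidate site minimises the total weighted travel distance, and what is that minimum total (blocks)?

Total weighted distance at each candidate:
  Q (0, 6): total = 2125
  P (13, 14): total = 1866
  R (13, 8): total = 1348
  S (3, 4): total = 1754
  T (3, 14): total = 2316
Minimum is at R with total 1348 blocks.

R, total 1348 blocks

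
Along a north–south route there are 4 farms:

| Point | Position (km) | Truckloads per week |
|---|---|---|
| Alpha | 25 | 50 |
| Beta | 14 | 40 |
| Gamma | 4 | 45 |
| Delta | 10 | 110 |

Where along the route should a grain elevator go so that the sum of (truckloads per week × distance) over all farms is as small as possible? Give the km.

x = 10

For a sum of weighted absolute distances on a line, the optimum is the weighted median (not the mean). Total weight W = 245; half-weight = 122.5.
Sort by position and accumulate weight:
  km 4 (Gamma, w=45) → cum 45
  km 10 (Delta, w=110) → cum 155  ≥ 122.5 → median here
  km 14 (Beta, w=40) → cum 195
  km 25 (Alpha, w=50) → cum 245
Optimal location: km 10.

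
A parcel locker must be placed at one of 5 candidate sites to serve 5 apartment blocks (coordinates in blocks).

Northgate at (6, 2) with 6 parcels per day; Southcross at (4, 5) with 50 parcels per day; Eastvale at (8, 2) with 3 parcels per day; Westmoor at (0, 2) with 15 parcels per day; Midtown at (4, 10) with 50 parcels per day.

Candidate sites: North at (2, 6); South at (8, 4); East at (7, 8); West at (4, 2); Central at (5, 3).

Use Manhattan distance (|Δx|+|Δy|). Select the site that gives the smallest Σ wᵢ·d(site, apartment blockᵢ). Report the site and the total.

North, total 618 blocks

Total weighted distance at each candidate:
  North (2, 6): total = 618
  South (8, 4): total = 930
  East (7, 8): total = 808
  West (4, 2): total = 634
  Central (5, 3): total = 664
Minimum is at North with total 618 blocks.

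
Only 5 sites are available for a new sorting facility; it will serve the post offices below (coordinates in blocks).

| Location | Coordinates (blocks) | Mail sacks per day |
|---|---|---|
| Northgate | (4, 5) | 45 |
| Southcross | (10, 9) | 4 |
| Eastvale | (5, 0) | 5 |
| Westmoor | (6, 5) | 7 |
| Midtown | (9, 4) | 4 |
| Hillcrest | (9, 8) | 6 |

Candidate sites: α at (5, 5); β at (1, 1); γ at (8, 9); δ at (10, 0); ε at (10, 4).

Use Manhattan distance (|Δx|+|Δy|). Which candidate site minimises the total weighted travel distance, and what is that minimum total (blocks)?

α, total 175 blocks

Total weighted distance at each candidate:
  α (5, 5): total = 175
  β (1, 1): total = 605
  γ (8, 9): total = 506
  δ (10, 0): total = 693
  ε (10, 4): total = 449
Minimum is at α with total 175 blocks.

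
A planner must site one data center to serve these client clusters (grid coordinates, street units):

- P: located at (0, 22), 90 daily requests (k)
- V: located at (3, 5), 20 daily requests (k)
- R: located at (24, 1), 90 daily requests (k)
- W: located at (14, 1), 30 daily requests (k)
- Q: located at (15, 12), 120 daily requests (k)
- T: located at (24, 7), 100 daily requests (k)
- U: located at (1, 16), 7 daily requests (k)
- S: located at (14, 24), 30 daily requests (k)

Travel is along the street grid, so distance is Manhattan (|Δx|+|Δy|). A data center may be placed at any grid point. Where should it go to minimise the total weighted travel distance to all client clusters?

(15, 12)

Manhattan distance separates: Σwᵢ(|x−xᵢ|+|y−yᵢ|) = Σwᵢ|x−xᵢ| + Σwᵢ|y−yᵢ|, so x and y are optimised independently as 1-D weighted medians.
Total weight W = 487; half = 243.5.
x-coordinate, sorted with cumulative weight:
  x=0 (P, w=90) cum 90
  x=1 (U, w=7) cum 97
  x=3 (V, w=20) cum 117
  x=14 (W, w=30) cum 147
  x=14 (S, w=30) cum 177
  x=15 (Q, w=120) cum 297  ← median
  x=24 (R, w=90) cum 387
  x=24 (T, w=100) cum 487
⇒ x* = 15
y-coordinate, sorted with cumulative weight:
  y=1 (R, w=90) cum 90
  y=1 (W, w=30) cum 120
  y=5 (V, w=20) cum 140
  y=7 (T, w=100) cum 240
  y=12 (Q, w=120) cum 360  ← median
  y=16 (U, w=7) cum 367
  y=22 (P, w=90) cum 457
  y=24 (S, w=30) cum 487
⇒ y* = 12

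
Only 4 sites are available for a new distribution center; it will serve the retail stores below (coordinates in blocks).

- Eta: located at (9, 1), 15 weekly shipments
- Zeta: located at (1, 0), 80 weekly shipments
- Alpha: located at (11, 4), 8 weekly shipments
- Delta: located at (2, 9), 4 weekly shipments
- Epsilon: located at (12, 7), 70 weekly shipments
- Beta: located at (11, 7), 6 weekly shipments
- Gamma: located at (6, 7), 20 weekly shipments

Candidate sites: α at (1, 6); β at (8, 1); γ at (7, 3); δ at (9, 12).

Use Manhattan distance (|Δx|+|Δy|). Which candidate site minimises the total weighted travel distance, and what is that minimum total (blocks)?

γ, total 1642 blocks

Total weighted distance at each candidate:
  α (1, 6): total = 1813
  β (8, 1): total = 1673
  γ (7, 3): total = 1642
  δ (9, 12): total = 2647
Minimum is at γ with total 1642 blocks.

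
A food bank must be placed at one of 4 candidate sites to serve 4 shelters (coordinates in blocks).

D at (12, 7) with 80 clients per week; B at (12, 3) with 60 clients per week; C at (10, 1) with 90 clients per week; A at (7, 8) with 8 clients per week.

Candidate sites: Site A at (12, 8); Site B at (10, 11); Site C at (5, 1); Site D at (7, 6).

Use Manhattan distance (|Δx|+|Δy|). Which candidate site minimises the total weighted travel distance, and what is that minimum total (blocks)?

Site A, total 1230 blocks

Total weighted distance at each candidate:
  Site A (12, 8): total = 1230
  Site B (10, 11): total = 2028
  Site C (5, 1): total = 2102
  Site D (7, 6): total = 1696
Minimum is at Site A with total 1230 blocks.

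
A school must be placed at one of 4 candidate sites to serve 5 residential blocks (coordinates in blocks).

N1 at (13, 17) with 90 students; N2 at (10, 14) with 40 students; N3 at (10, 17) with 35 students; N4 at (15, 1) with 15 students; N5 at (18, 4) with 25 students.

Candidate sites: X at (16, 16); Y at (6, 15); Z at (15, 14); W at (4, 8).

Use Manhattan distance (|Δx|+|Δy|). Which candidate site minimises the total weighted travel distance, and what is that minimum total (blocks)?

Z, total 1450 blocks

Total weighted distance at each candidate:
  X (16, 16): total = 1515
  Y (6, 15): total = 2140
  Z (15, 14): total = 1450
  W (4, 8): total = 3345
Minimum is at Z with total 1450 blocks.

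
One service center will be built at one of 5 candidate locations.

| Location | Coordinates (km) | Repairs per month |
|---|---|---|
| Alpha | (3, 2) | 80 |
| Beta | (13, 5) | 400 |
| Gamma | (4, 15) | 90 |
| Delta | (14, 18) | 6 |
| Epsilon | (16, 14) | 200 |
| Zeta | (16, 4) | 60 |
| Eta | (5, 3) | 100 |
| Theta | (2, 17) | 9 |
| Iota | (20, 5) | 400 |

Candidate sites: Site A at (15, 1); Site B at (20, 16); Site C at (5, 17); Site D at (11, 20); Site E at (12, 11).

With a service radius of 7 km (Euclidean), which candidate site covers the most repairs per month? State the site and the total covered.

Coverage radius r = 7 km; a point is covered iff (Δx)²+(Δy)² ≤ 7² = 49.
  Site A (15, 1): covers {Beta, Zeta, Iota} → 860
  Site B (20, 16): covers {Delta, Epsilon} → 206
  Site C (5, 17): covers {Gamma, Theta} → 99
  Site D (11, 20): covers {Delta} → 6
  Site E (12, 11): covers {Beta, Epsilon} → 600
Maximum coverage at Site A: 860 repairs per month.

Site A, covering 860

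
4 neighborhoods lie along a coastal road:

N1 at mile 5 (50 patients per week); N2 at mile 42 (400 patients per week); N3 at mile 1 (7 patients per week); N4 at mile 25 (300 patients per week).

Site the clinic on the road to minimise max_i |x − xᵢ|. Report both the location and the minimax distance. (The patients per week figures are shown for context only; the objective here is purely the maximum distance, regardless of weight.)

location 21.5, max distance 20.5

The 1-center on a line is the midpoint of the two extreme points: leftmost at 1, rightmost at 42.
Optimal location = (1 + 42)/2 = 21.5; maximum distance = (42 − 1)/2 = 20.5.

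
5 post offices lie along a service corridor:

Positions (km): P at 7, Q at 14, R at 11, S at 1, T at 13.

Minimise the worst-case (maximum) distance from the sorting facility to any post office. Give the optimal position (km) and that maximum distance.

location 7.5, max distance 6.5

The 1-center on a line is the midpoint of the two extreme points: leftmost at 1, rightmost at 14.
Optimal location = (1 + 14)/2 = 7.5; maximum distance = (14 − 1)/2 = 6.5.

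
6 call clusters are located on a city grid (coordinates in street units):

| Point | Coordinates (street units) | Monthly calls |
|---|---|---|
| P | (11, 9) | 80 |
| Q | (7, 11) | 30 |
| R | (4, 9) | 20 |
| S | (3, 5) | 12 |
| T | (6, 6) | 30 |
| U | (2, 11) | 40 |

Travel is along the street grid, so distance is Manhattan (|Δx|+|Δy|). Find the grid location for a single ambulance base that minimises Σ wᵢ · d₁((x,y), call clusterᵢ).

Manhattan distance separates: Σwᵢ(|x−xᵢ|+|y−yᵢ|) = Σwᵢ|x−xᵢ| + Σwᵢ|y−yᵢ|, so x and y are optimised independently as 1-D weighted medians.
Total weight W = 212; half = 106.
x-coordinate, sorted with cumulative weight:
  x=2 (U, w=40) cum 40
  x=3 (S, w=12) cum 52
  x=4 (R, w=20) cum 72
  x=6 (T, w=30) cum 102
  x=7 (Q, w=30) cum 132  ← median
  x=11 (P, w=80) cum 212
⇒ x* = 7
y-coordinate, sorted with cumulative weight:
  y=5 (S, w=12) cum 12
  y=6 (T, w=30) cum 42
  y=9 (P, w=80) cum 122  ← median
  y=9 (R, w=20) cum 142
  y=11 (Q, w=30) cum 172
  y=11 (U, w=40) cum 212
⇒ y* = 9

(7, 9)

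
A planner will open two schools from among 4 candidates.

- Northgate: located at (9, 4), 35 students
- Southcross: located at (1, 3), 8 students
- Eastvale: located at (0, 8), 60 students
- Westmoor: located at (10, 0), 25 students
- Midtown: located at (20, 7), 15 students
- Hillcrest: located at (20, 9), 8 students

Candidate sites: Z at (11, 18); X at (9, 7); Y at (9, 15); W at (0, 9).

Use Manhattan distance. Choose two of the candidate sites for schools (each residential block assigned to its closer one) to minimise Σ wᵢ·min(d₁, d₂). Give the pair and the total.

Evaluate every pair (each demand assigned to the nearer of the two):
  {X, W}: total = 690
  {Z, X}: total = 1270
  {X, Y}: total = 1270
  {Y, W}: total = 1322
  {Z, W}: total = 1525
  {Z, Y}: total = 2326
Best pair: {X, W} with total 690.

{X, W}, total 690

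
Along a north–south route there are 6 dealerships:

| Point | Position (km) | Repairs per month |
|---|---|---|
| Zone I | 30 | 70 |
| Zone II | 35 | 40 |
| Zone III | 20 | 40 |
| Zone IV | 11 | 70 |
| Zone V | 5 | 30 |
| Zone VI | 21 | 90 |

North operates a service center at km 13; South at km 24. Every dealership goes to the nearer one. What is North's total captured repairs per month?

The indifferent point is the midpoint (13+24)/2 = 18.5; dealerships left of it (closer to North at 13) go to North, those right go to South.
  Zone V at 5 (w=30) → North
  Zone IV at 11 (w=70) → North
  Zone III at 20 (w=40) → South
  Zone VI at 21 (w=90) → South
  Zone I at 30 (w=70) → South
  Zone II at 35 (w=40) → South
North captures 100; South captures 240.

100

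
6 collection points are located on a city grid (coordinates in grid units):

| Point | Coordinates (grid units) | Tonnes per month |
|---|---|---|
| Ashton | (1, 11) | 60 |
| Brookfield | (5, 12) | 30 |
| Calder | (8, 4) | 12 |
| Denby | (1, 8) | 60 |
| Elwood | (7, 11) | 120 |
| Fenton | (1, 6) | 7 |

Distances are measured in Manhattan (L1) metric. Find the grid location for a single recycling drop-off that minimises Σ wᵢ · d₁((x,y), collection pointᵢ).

Manhattan distance separates: Σwᵢ(|x−xᵢ|+|y−yᵢ|) = Σwᵢ|x−xᵢ| + Σwᵢ|y−yᵢ|, so x and y are optimised independently as 1-D weighted medians.
Total weight W = 289; half = 144.5.
x-coordinate, sorted with cumulative weight:
  x=1 (Ashton, w=60) cum 60
  x=1 (Denby, w=60) cum 120
  x=1 (Fenton, w=7) cum 127
  x=5 (Brookfield, w=30) cum 157  ← median
  x=7 (Elwood, w=120) cum 277
  x=8 (Calder, w=12) cum 289
⇒ x* = 5
y-coordinate, sorted with cumulative weight:
  y=4 (Calder, w=12) cum 12
  y=6 (Fenton, w=7) cum 19
  y=8 (Denby, w=60) cum 79
  y=11 (Ashton, w=60) cum 139
  y=11 (Elwood, w=120) cum 259  ← median
  y=12 (Brookfield, w=30) cum 289
⇒ y* = 11

(5, 11)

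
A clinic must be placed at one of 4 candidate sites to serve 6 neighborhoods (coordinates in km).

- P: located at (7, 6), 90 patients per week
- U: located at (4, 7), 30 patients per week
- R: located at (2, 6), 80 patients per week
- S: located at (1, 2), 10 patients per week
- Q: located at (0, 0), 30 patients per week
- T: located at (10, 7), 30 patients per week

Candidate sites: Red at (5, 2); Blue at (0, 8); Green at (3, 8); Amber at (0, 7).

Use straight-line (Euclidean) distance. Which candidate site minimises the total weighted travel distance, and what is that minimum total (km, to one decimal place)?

Green, total 1155.5 km

Total weighted distance at each candidate:
  Red (5, 2): total = 1369.1
  Blue (0, 8): total = 1607.5
  Green (3, 8): total = 1155.5
  Amber (0, 7): total = 1496.3
Minimum is at Green with total 1155.5 km.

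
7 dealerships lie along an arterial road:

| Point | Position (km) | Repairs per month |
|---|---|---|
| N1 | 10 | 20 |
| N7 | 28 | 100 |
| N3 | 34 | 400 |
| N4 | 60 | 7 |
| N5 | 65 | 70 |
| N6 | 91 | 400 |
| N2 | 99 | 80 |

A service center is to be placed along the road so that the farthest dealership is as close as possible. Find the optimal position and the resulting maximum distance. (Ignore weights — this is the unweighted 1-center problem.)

location 54.5, max distance 44.5

The 1-center on a line is the midpoint of the two extreme points: leftmost at 10, rightmost at 99.
Optimal location = (10 + 99)/2 = 54.5; maximum distance = (99 − 10)/2 = 44.5.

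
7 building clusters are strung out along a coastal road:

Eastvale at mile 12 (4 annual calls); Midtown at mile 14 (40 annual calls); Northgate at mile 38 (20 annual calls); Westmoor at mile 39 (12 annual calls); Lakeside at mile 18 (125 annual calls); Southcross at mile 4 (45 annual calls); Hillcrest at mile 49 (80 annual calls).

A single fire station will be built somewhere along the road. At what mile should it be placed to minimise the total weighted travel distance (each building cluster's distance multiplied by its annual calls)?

x = 18

For a sum of weighted absolute distances on a line, the optimum is the weighted median (not the mean). Total weight W = 326; half-weight = 163.
Sort by position and accumulate weight:
  mile 4 (Southcross, w=45) → cum 45
  mile 12 (Eastvale, w=4) → cum 49
  mile 14 (Midtown, w=40) → cum 89
  mile 18 (Lakeside, w=125) → cum 214  ≥ 163 → median here
  mile 38 (Northgate, w=20) → cum 234
  mile 39 (Westmoor, w=12) → cum 246
  mile 49 (Hillcrest, w=80) → cum 326
Optimal location: mile 18.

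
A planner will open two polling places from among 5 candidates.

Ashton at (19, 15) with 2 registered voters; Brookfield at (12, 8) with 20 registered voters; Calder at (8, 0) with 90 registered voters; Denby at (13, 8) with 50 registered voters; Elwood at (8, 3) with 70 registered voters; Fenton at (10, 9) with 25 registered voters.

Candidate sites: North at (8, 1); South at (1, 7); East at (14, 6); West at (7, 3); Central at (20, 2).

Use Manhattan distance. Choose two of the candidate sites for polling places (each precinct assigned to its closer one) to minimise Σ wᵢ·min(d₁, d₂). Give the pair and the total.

Evaluate every pair (each demand assigned to the nearer of the two):
  {North, East}: total = 663
  {East, West}: total = 863
  {North, West}: total = 1183
  {North, Central}: total = 1328
  {North, South}: total = 1350
  {West, Central}: total = 1433
  {South, West}: total = 1453
  {South, East}: total = 2143
  {East, Central}: total = 2143
  {South, Central}: total = 3223
Best pair: {North, East} with total 663.

{North, East}, total 663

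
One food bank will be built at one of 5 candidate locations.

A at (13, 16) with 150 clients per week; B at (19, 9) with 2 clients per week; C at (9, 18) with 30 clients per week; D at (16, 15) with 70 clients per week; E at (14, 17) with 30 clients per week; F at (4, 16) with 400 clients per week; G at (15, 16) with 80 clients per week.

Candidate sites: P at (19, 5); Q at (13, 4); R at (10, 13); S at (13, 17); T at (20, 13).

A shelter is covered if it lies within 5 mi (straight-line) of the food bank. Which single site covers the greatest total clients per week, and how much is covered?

S, covering 360

Coverage radius r = 5 mi; a point is covered iff (Δx)²+(Δy)² ≤ 5² = 25.
  P (19, 5): covers {B} → 2
  Q (13, 4): covers {none} → 0
  R (10, 13): covers {A} → 150
  S (13, 17): covers {A, C, D, E, G} → 360
  T (20, 13): covers {B, D} → 72
Maximum coverage at S: 360 clients per week.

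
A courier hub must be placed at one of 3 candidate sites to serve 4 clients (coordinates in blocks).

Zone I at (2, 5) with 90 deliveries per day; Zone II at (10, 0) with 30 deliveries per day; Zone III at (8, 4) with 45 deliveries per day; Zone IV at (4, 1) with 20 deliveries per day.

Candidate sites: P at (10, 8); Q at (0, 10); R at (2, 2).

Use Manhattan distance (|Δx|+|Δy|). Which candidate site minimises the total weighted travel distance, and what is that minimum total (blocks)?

Total weighted distance at each candidate:
  P (10, 8): total = 1760
  Q (0, 10): total = 2120
  R (2, 2): total = 990
Minimum is at R with total 990 blocks.

R, total 990 blocks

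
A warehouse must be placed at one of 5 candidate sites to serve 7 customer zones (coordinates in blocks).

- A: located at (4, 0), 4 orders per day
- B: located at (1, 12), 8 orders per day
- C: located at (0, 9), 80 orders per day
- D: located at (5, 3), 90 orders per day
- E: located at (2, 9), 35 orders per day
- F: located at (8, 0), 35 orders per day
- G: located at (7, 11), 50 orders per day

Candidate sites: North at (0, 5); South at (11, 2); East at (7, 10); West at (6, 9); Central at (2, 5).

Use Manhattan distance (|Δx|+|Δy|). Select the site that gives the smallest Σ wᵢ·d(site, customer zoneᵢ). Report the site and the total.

West, total 1893 blocks

Total weighted distance at each candidate:
  North (0, 5): total = 2365
  South (11, 2): total = 3651
  East (7, 10): total = 2211
  West (6, 9): total = 1893
  Central (2, 5): total = 2097
Minimum is at West with total 1893 blocks.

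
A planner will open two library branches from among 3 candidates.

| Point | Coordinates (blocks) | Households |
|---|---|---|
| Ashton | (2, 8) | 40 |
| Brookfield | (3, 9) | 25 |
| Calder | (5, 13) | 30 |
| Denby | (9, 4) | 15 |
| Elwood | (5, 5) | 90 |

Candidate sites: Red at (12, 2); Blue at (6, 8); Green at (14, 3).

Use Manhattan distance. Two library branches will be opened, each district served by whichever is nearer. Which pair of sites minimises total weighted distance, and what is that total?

Evaluate every pair (each demand assigned to the nearer of the two):
  {Red, Blue}: total = 875
  {Blue, Green}: total = 890
  {Red, Green}: total = 2555
Best pair: {Red, Blue} with total 875.

{Red, Blue}, total 875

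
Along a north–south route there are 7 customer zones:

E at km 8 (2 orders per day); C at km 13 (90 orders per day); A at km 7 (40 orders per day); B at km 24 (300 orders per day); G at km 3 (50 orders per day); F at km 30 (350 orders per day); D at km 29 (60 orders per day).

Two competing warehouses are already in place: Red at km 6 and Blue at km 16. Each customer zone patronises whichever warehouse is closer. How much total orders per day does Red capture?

92

The indifferent point is the midpoint (6+16)/2 = 11; customer zones left of it (closer to Red at 6) go to Red, those right go to Blue.
  G at 3 (w=50) → Red
  A at 7 (w=40) → Red
  E at 8 (w=2) → Red
  C at 13 (w=90) → Blue
  B at 24 (w=300) → Blue
  D at 29 (w=60) → Blue
  F at 30 (w=350) → Blue
Red captures 92; Blue captures 800.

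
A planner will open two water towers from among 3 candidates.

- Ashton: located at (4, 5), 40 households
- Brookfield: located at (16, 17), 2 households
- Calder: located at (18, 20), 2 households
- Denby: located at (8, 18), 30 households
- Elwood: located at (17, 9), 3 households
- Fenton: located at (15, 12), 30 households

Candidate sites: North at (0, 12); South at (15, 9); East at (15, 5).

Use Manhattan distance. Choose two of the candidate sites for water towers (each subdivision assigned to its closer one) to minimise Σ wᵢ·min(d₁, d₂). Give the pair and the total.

Evaluate every pair (each demand assigned to the nearer of the two):
  {North, South}: total = 1002
  {South, East}: total = 1062
  {North, East}: total = 1150
Best pair: {North, South} with total 1002.

{North, South}, total 1002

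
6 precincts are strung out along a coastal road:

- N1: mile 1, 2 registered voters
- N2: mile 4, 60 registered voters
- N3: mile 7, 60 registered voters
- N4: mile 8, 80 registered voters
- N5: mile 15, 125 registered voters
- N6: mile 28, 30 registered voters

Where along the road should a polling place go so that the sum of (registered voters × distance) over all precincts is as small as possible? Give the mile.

For a sum of weighted absolute distances on a line, the optimum is the weighted median (not the mean). Total weight W = 357; half-weight = 178.5.
Sort by position and accumulate weight:
  mile 1 (N1, w=2) → cum 2
  mile 4 (N2, w=60) → cum 62
  mile 7 (N3, w=60) → cum 122
  mile 8 (N4, w=80) → cum 202  ≥ 178.5 → median here
  mile 15 (N5, w=125) → cum 327
  mile 28 (N6, w=30) → cum 357
Optimal location: mile 8.

x = 8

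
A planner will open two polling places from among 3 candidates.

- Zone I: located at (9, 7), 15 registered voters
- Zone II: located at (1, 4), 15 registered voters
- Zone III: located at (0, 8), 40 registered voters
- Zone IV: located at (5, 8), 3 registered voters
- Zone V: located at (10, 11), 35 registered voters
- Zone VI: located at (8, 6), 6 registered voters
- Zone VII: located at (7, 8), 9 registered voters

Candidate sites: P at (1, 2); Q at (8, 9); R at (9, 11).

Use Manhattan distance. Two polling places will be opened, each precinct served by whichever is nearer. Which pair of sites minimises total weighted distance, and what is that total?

{P, R}, total 507

Evaluate every pair (each demand assigned to the nearer of the two):
  {P, R}: total = 507
  {P, Q}: total = 543
  {Q, R}: total = 668
Best pair: {P, R} with total 507.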